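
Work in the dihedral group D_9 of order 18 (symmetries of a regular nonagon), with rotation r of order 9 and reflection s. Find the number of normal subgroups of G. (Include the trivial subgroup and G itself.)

4

G has 16 subgroups. Checking conjugation-invariance by order — order 1: 1/1 normal; order 2: 0/9 normal; order 3: 1/1 normal; order 6: 0/3 normal; order 9: 1/1 normal; order 18: 1/1 normal.
Total normal subgroups: 4.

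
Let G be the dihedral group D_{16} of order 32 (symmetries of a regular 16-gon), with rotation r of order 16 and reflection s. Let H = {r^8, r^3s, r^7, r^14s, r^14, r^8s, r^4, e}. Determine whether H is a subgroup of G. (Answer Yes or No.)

No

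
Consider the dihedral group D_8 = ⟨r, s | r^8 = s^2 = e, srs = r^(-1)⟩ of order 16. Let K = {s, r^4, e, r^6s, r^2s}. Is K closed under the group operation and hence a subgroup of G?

No

|K| = 5 does not divide |G| = 16, so by Lagrange K is not a subgroup.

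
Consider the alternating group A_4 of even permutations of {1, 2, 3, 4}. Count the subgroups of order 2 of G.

3

|G| = 12 and 2 | 12, so subgroups of order 2 are possible by Lagrange.
The subgroups of order 2 are: {e, (1 2)(3 4)}; {e, (1 3)(2 4)}; {e, (1 4)(2 3)}.
So G has 3 subgroups of order 2.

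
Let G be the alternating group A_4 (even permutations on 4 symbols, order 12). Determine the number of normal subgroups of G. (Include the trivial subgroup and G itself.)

G has 10 subgroups. Checking conjugation-invariance by order — order 1: 1/1 normal; order 2: 0/3 normal; order 3: 0/4 normal; order 4: 1/1 normal; order 12: 1/1 normal.
Total normal subgroups: 3.

3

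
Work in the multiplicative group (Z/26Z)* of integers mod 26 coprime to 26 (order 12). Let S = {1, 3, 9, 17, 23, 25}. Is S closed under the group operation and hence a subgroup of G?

Yes

|S| = 6 divides |G| = 12, consistent with Lagrange.
S contains the identity, every element's inverse is in S, and S is closed under ·: it is a subgroup.
In fact S = ⟨17⟩.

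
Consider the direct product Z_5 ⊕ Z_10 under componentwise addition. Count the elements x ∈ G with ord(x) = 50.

0

An element (a,b) has order lcm(ord(a), ord(b)); count pairs with lcm equal to 50.
Enumerating gives 0 such elements.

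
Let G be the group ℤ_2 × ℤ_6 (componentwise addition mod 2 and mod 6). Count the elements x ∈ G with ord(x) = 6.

An element (a,b) has order lcm(ord(a), ord(b)); count pairs with lcm equal to 6.
Enumerating gives 6 such elements.

6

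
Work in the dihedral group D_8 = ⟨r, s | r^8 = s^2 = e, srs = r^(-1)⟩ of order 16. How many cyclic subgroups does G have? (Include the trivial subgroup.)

12

Group the elements of G by the cyclic subgroup they generate; each cyclic subgroup of order d accounts for φ(d) elements.
Cyclic subgroups by order — order 1: 1; order 2: 9; order 4: 1; order 8: 1.
Total: 12.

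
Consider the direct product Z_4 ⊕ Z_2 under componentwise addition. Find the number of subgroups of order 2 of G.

3

|G| = 8 and 2 | 8, so subgroups of order 2 are possible by Lagrange.
The subgroups of order 2 are: {(0,0), (0,1)}; {(0,0), (2,0)}; {(0,0), (2,1)}.
So G has 3 subgroups of order 2.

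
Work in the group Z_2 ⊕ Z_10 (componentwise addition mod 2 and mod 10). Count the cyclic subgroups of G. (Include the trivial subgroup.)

A cyclic subgroup of order d is generated by each of its φ(d) elements of order d, so the cyclic subgroups of order d number (#elements of order d)/φ(d).
Cyclic subgroups by order — order 1: 1; order 2: 3; order 5: 1; order 10: 3.
Total: 8.

8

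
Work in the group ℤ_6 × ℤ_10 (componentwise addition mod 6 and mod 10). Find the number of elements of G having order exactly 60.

An element (a,b) has order lcm(ord(a), ord(b)); count pairs with lcm equal to 60.
Enumerating gives 0 such elements.

0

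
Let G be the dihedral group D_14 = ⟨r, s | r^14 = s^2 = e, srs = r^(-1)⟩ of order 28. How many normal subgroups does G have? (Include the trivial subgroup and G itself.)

G has 28 subgroups. Checking conjugation-invariance by order — order 1: 1/1 normal; order 2: 1/15 normal; order 4: 0/7 normal; order 7: 1/1 normal; order 14: 3/3 normal; order 28: 1/1 normal.
Total normal subgroups: 7.

7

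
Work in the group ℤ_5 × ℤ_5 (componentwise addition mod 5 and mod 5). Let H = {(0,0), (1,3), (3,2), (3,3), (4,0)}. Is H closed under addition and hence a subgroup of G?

No

(4,0) ∈ H but its inverse (1,0) ∉ H, so H is not a subgroup.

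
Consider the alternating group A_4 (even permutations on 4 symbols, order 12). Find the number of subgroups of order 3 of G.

4

|G| = 12 and 3 | 12, so subgroups of order 3 are possible by Lagrange.
The subgroups of order 3 are: {e, (1 2 3), (1 3 2)}; {e, (1 2 4), (1 4 2)}; {e, (1 3 4), (1 4 3)}; {e, (2 3 4), (2 4 3)}.
So G has 4 subgroups of order 3.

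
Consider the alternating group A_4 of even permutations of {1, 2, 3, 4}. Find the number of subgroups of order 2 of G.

|G| = 12 and 2 | 12, so subgroups of order 2 are possible by Lagrange.
The subgroups of order 2 are: {e, (1 2)(3 4)}; {e, (1 3)(2 4)}; {e, (1 4)(2 3)}.
So G has 3 subgroups of order 2.

3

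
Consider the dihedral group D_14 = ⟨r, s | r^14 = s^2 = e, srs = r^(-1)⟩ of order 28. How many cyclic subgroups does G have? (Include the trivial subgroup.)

18

A cyclic subgroup of order d is generated by each of its φ(d) elements of order d, so the cyclic subgroups of order d number (#elements of order d)/φ(d).
Cyclic subgroups by order — order 1: 1; order 2: 15; order 7: 1; order 14: 1.
Total: 18.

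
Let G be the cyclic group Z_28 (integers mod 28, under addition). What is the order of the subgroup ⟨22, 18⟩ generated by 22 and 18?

|⟨22⟩| = 14 and |⟨18⟩| = 14, so |H| is a multiple of lcm(14, 14) = 14 and divides |G| = 28.
Closing under the operation: H = {0, 2, 4, 6, 8, 10, 12, 14, 16, 18, 20, 22, 24, 26}, so |H| = 14.

14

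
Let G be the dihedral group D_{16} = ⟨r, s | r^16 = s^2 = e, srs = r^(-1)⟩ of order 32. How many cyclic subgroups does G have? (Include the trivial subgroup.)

21

Group the elements of G by the cyclic subgroup they generate; each cyclic subgroup of order d accounts for φ(d) elements.
Cyclic subgroups by order — order 1: 1; order 2: 17; order 4: 1; order 8: 1; order 16: 1.
Total: 21.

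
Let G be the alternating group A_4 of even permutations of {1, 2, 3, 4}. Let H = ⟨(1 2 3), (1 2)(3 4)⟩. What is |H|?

|⟨(1 2 3)⟩| = 3 and |⟨(1 2)(3 4)⟩| = 2, so |H| is a multiple of lcm(3, 2) = 6 and divides |G| = 12.
Closing {(1 2 3), (1 2)(3 4)} under the group operation gives all of G, so |H| = 12.

12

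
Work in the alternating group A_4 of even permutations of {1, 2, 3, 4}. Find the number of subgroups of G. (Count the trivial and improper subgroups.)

|G| = 12, so by Lagrange every subgroup order divides 12. Divisors: 1, 2, 3, 4, 6, 12.
Subgroups by order — order 1: 1; order 2: 3; order 3: 4; order 4: 1; order 6: 0; order 12: 1.
Total: 1 + 3 + 4 + 1 + 0 + 1 = 10.

10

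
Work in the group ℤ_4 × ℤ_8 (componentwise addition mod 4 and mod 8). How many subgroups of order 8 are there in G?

|G| = 32 and 8 | 32, so subgroups of order 8 are possible by Lagrange.
The subgroups of order 8 are: {(0,0), (0,1), (0,2), (0,3), (0,4), (0,5), (0,6), (0,7)}; {(0,0), (0,2), (0,4), (0,6), (2,0), (2,2), (2,4), (2,6)}; {(0,0), (0,2), (0,4), (0,6), (2,1), (2,3), (2,5), (2,7)}; {(0,0), (0,4), (1,0), (1,4), (2,0), (2,4), (3,0), (3,4)}; … (7 in all).
So G has 7 subgroups of order 8.

7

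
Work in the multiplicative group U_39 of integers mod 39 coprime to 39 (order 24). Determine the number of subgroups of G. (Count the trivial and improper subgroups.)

|G| = 24, so by Lagrange every subgroup order divides 24. Divisors: 1, 2, 3, 4, 6, 8, 12, 24.
Subgroups by order — order 1: 1; order 2: 3; order 3: 1; order 4: 3; order 6: 3; order 8: 1; order 12: 3; order 24: 1.
Total: 1 + 3 + 1 + 3 + 3 + 1 + 3 + 1 = 16.

16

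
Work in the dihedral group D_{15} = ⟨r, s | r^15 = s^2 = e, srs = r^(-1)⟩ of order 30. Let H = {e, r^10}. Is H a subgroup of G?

r^10 ∈ H but its inverse r^5 ∉ H, so H is not a subgroup.

No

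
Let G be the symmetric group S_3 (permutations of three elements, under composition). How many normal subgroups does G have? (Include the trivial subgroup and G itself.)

G has 6 subgroups. Checking conjugation-invariance by order — order 1: 1/1 normal; order 2: 0/3 normal; order 3: 1/1 normal; order 6: 1/1 normal.
Total normal subgroups: 3.

3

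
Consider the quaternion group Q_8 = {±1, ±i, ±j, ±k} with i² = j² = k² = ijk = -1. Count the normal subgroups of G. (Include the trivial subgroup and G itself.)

G has 6 subgroups. Checking conjugation-invariance by order — order 1: 1/1 normal; order 2: 1/1 normal; order 4: 3/3 normal; order 8: 1/1 normal.
Total normal subgroups: 6.

6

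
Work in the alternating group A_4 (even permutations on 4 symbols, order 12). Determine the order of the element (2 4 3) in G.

3

Computing powers of (2 4 3): the smallest k with ((2 4 3))^k = e is k = 3.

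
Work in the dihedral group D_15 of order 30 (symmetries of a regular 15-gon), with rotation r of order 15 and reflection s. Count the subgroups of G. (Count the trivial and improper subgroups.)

28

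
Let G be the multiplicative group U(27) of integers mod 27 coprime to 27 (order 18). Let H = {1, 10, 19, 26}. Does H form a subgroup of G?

No

|H| = 4 does not divide |G| = 18, so by Lagrange H is not a subgroup.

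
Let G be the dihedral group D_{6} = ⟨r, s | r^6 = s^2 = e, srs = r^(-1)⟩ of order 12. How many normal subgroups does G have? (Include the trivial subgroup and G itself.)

7

G has 16 subgroups. Checking conjugation-invariance by order — order 1: 1/1 normal; order 2: 1/7 normal; order 3: 1/1 normal; order 4: 0/3 normal; order 6: 3/3 normal; order 12: 1/1 normal.
Total normal subgroups: 7.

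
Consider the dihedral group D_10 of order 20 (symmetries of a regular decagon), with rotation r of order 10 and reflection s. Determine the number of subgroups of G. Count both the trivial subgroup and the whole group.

|G| = 20, so by Lagrange every subgroup order divides 20. Divisors: 1, 2, 4, 5, 10, 20.
Subgroups by order — order 1: 1; order 2: 11; order 4: 5; order 5: 1; order 10: 3; order 20: 1.
Total: 1 + 11 + 5 + 1 + 3 + 1 = 22.

22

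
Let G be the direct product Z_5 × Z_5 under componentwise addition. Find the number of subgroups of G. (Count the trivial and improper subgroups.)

8

|G| = 25, so by Lagrange every subgroup order divides 25. Divisors: 1, 5, 25.
Subgroups by order — order 1: 1; order 5: 6; order 25: 1.
Total: 1 + 6 + 1 = 8.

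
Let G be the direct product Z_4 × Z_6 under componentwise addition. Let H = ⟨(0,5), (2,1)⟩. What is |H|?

12

|⟨(0,5)⟩| = 6 and |⟨(2,1)⟩| = 6, so |H| is a multiple of lcm(6, 6) = 6 and divides |G| = 24.
Closing under the operation: H = {(0,0), (0,1), (0,2), (0,3), (0,4), (0,5), (2,0), (2,1), (2,2), (2,3), (2,4), (2,5)}, so |H| = 12.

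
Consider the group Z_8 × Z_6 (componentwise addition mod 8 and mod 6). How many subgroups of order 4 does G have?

3

|G| = 48 and 4 | 48, so subgroups of order 4 are possible by Lagrange.
The subgroups of order 4 are: {(0,0), (0,3), (4,0), (4,3)}; {(0,0), (2,0), (4,0), (6,0)}; {(0,0), (2,3), (4,0), (6,3)}.
So G has 3 subgroups of order 4.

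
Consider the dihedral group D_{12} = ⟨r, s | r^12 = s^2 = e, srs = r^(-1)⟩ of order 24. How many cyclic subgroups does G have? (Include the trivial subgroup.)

18

Group the elements of G by the cyclic subgroup they generate; each cyclic subgroup of order d accounts for φ(d) elements.
Cyclic subgroups by order — order 1: 1; order 2: 13; order 3: 1; order 4: 1; order 6: 1; order 12: 1.
Total: 18.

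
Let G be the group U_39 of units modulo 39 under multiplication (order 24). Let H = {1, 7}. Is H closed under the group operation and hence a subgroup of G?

No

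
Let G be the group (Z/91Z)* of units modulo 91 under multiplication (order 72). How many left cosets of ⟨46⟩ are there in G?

6

|⟨46⟩| = 12 and |G| = 72.
By Lagrange, [G : H] = |G|/|H| = 72/12 = 6.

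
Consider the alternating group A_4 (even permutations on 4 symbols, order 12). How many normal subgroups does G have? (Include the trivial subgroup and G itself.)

3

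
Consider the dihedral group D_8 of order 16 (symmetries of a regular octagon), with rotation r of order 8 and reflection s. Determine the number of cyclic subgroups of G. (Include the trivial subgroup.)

Each element a generates a cyclic subgroup ⟨a⟩; distinct elements may generate the same one (a cyclic group of order d has φ(d) generators).
Cyclic subgroups by order — order 1: 1; order 2: 9; order 4: 1; order 8: 1.
Total: 12.

12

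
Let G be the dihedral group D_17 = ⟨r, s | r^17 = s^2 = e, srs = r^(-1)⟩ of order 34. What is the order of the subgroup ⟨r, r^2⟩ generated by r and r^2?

17

|⟨r⟩| = 17 and |⟨r^2⟩| = 17, so |H| is a multiple of lcm(17, 17) = 17 and divides |G| = 34.
Closing under the operation: H = {e, r, r^2, r^3, r^4, r^5, r^6, r^7, r^8, r^9, r^10, r^11, r^12, r^13, r^14, r^15, r^16}, so |H| = 17.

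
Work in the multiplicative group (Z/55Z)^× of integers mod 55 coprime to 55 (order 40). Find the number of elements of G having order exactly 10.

Enumerating element orders in G gives 12 elements of order 10.

12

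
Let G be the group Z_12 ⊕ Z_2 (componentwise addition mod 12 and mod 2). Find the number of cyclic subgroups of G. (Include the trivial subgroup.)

12

Group the elements of G by the cyclic subgroup they generate; each cyclic subgroup of order d accounts for φ(d) elements.
Cyclic subgroups by order — order 1: 1; order 2: 3; order 3: 1; order 4: 2; order 6: 3; order 12: 2.
Total: 12.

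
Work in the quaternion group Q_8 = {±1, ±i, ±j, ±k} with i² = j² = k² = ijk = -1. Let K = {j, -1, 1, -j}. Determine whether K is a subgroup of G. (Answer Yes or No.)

Yes

|K| = 4 divides |G| = 8, consistent with Lagrange.
K contains the identity, every element's inverse is in K, and K is closed under ·: it is a subgroup.
In fact K = ⟨j⟩.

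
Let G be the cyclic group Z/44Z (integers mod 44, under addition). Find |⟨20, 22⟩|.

|⟨20⟩| = 11 and |⟨22⟩| = 2, so |H| is a multiple of lcm(11, 2) = 22 and divides |G| = 44.
Closing under the operation: H = {0, 2, 4, 6, 8, 10, 12, 14, 16, 18, 20, 22, 24, 26, 28, 30, 32, 34, 36, 38, 40, 42}, so |H| = 22.

22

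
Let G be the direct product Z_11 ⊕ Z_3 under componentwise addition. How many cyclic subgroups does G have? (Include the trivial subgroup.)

A cyclic subgroup of order d is generated by each of its φ(d) elements of order d, so the cyclic subgroups of order d number (#elements of order d)/φ(d).
Cyclic subgroups by order — order 1: 1; order 3: 1; order 11: 1; order 33: 1.
Total: 4.

4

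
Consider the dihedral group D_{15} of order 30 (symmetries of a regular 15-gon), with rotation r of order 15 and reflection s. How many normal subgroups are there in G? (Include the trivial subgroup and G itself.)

G has 28 subgroups. Checking conjugation-invariance by order — order 1: 1/1 normal; order 2: 0/15 normal; order 3: 1/1 normal; order 5: 1/1 normal; order 6: 0/5 normal; order 10: 0/3 normal; order 15: 1/1 normal; order 30: 1/1 normal.
Total normal subgroups: 5.

5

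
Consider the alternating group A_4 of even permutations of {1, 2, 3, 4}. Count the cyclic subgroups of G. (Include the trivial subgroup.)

8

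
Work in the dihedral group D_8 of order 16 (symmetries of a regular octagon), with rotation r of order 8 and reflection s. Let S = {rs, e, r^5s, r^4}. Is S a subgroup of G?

|S| = 4 divides |G| = 16, consistent with Lagrange.
S contains the identity, every element's inverse is in S, and S is closed under ·: it is a subgroup.

Yes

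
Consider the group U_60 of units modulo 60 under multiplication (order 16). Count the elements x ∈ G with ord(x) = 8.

No element of G has order 8 (even though 8 | 16).

0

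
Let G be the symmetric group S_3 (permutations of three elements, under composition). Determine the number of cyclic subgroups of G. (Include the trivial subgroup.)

5

A cyclic subgroup of order d is generated by each of its φ(d) elements of order d, so the cyclic subgroups of order d number (#elements of order d)/φ(d).
Cyclic subgroups by order — order 1: 1; order 2: 3; order 3: 1.
Total: 5.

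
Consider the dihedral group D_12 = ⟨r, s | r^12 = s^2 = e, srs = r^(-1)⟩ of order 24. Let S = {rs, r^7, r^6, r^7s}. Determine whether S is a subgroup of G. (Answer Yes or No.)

No

The identity e ∉ S, so S is not a subgroup.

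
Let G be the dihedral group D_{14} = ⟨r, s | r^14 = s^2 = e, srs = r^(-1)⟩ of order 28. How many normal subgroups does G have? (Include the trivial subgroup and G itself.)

7

G has 28 subgroups. Checking conjugation-invariance by order — order 1: 1/1 normal; order 2: 1/15 normal; order 4: 0/7 normal; order 7: 1/1 normal; order 14: 3/3 normal; order 28: 1/1 normal.
Total normal subgroups: 7.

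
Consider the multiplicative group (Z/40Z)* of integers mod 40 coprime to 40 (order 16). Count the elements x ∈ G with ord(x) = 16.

0

No element of G has order 16 (even though 16 | 16).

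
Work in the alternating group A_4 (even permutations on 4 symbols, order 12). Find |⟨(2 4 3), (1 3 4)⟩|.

12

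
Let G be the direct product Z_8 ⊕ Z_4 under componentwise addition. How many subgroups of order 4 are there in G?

7

|G| = 32 and 4 | 32, so subgroups of order 4 are possible by Lagrange.
The subgroups of order 4 are: {(0,0), (0,1), (0,2), (0,3)}; {(0,0), (0,2), (4,0), (4,2)}; {(0,0), (0,2), (4,1), (4,3)}; {(0,0), (2,0), (4,0), (6,0)}; … (7 in all).
So G has 7 subgroups of order 4.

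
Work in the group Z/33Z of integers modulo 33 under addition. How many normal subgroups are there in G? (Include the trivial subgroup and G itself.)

4

G is abelian, so every subgroup is normal.
G has 4 subgroups in total, hence 4 normal subgroups.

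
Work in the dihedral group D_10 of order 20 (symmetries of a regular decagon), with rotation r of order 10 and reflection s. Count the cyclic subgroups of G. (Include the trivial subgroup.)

14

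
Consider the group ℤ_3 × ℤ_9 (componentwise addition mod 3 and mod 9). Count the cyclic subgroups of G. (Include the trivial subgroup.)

8

Group the elements of G by the cyclic subgroup they generate; each cyclic subgroup of order d accounts for φ(d) elements.
Cyclic subgroups by order — order 1: 1; order 3: 4; order 9: 3.
Total: 8.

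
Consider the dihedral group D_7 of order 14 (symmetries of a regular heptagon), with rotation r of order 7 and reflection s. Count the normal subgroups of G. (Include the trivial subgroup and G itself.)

G has 10 subgroups. Checking conjugation-invariance by order — order 1: 1/1 normal; order 2: 0/7 normal; order 7: 1/1 normal; order 14: 1/1 normal.
Total normal subgroups: 3.

3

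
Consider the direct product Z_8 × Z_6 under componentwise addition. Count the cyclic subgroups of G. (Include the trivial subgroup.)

Each element a generates a cyclic subgroup ⟨a⟩; distinct elements may generate the same one (a cyclic group of order d has φ(d) generators).
Cyclic subgroups by order — order 1: 1; order 2: 3; order 3: 1; order 4: 2; order 6: 3; order 8: 2; order 12: 2; order 24: 2.
Total: 16.

16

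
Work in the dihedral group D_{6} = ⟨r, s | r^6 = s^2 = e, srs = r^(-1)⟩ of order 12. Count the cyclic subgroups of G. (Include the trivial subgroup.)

10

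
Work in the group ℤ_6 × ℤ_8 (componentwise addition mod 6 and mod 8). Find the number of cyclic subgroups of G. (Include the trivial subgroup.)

16

Group the elements of G by the cyclic subgroup they generate; each cyclic subgroup of order d accounts for φ(d) elements.
Cyclic subgroups by order — order 1: 1; order 2: 3; order 3: 1; order 4: 2; order 6: 3; order 8: 2; order 12: 2; order 24: 2.
Total: 16.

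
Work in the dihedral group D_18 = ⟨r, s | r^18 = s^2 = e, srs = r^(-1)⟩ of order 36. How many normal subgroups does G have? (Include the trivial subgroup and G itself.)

G has 45 subgroups. Checking conjugation-invariance by order — order 1: 1/1 normal; order 2: 1/19 normal; order 3: 1/1 normal; order 4: 0/9 normal; order 6: 1/7 normal; order 9: 1/1 normal; order 12: 0/3 normal; order 18: 3/3 normal; order 36: 1/1 normal.
Total normal subgroups: 9.

9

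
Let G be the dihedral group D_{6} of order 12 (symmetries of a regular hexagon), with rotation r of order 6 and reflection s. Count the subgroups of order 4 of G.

|G| = 12 and 4 | 12, so subgroups of order 4 are possible by Lagrange.
The subgroups of order 4 are: {e, r^3, r^2s, r^5s}; {e, r^3, s, r^3s}; {e, r^3, rs, r^4s}.
So G has 3 subgroups of order 4.

3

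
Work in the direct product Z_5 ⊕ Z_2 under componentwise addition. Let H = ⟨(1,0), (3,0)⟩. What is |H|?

5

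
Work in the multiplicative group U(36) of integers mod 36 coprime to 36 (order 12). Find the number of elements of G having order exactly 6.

6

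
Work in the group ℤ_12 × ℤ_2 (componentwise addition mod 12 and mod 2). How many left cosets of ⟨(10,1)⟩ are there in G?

|⟨(10,1)⟩| = 6 and |G| = 24.
By Lagrange, [G : H] = |G|/|H| = 24/6 = 4.

4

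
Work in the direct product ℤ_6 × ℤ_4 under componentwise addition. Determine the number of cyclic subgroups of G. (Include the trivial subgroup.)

12

Group the elements of G by the cyclic subgroup they generate; each cyclic subgroup of order d accounts for φ(d) elements.
Cyclic subgroups by order — order 1: 1; order 2: 3; order 3: 1; order 4: 2; order 6: 3; order 12: 2.
Total: 12.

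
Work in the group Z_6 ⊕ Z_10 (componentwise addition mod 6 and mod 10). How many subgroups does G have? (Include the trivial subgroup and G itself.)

|G| = 60, so by Lagrange every subgroup order divides 60. Divisors: 1, 2, 3, 4, 5, 6, 10, 12, 15, 20, 30, 60.
Subgroups by order — order 1: 1; order 2: 3; order 3: 1; order 4: 1; order 5: 1; order 6: 3; order 10: 3; order 12: 1; order 15: 1; order 20: 1; order 30: 3; order 60: 1.
Total: 1 + 3 + 1 + 1 + 1 + 3 + 3 + 1 + 1 + 1 + 3 + 1 = 20.

20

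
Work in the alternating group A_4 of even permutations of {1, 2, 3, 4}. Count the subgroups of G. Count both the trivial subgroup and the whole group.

|G| = 12, so by Lagrange every subgroup order divides 12. Divisors: 1, 2, 3, 4, 6, 12.
Subgroups by order — order 1: 1; order 2: 3; order 3: 4; order 4: 1; order 6: 0; order 12: 1.
Total: 1 + 3 + 4 + 1 + 0 + 1 = 10.

10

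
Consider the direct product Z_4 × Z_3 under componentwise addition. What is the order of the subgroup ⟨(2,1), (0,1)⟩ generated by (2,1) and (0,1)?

6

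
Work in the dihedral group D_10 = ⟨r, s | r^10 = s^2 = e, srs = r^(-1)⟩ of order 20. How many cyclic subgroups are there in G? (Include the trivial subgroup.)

14

Each element a generates a cyclic subgroup ⟨a⟩; distinct elements may generate the same one (a cyclic group of order d has φ(d) generators).
Cyclic subgroups by order — order 1: 1; order 2: 11; order 5: 1; order 10: 1.
Total: 14.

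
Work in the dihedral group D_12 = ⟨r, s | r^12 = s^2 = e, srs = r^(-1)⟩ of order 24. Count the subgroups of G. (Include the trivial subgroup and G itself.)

34

|G| = 24, so by Lagrange every subgroup order divides 24. Divisors: 1, 2, 3, 4, 6, 8, 12, 24.
Subgroups by order — order 1: 1; order 2: 13; order 3: 1; order 4: 7; order 6: 5; order 8: 3; order 12: 3; order 24: 1.
Total: 1 + 13 + 1 + 7 + 5 + 3 + 3 + 1 = 34.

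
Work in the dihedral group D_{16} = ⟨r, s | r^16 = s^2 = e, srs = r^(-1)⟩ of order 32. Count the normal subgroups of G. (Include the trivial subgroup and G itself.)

G has 36 subgroups. Checking conjugation-invariance by order — order 1: 1/1 normal; order 2: 1/17 normal; order 4: 1/9 normal; order 8: 1/5 normal; order 16: 3/3 normal; order 32: 1/1 normal.
Total normal subgroups: 8.

8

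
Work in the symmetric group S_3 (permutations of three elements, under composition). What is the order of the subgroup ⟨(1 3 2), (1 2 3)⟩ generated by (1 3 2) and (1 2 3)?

3

|⟨(1 3 2)⟩| = 3 and |⟨(1 2 3)⟩| = 3, so |H| is a multiple of lcm(3, 3) = 3 and divides |G| = 6.
Closing under the operation: H = {e, (1 2 3), (1 3 2)}, so |H| = 3.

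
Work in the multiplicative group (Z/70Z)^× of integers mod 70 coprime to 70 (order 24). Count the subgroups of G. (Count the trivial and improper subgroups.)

16

|G| = 24, so by Lagrange every subgroup order divides 24. Divisors: 1, 2, 3, 4, 6, 8, 12, 24.
Subgroups by order — order 1: 1; order 2: 3; order 3: 1; order 4: 3; order 6: 3; order 8: 1; order 12: 3; order 24: 1.
Total: 1 + 3 + 1 + 3 + 3 + 1 + 3 + 1 = 16.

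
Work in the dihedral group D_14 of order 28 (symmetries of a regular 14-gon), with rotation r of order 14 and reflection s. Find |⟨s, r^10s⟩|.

14

|⟨s⟩| = 2 and |⟨r^10s⟩| = 2, so |H| is a multiple of lcm(2, 2) = 2 and divides |G| = 28.
Closing under the operation: H = {e, r^2, r^4, r^6, r^8, r^10, r^12, s, r^2s, r^4s, r^6s, r^8s, r^10s, r^12s}, so |H| = 14.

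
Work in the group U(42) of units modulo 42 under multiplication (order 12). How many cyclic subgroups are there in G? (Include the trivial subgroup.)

A cyclic subgroup of order d is generated by each of its φ(d) elements of order d, so the cyclic subgroups of order d number (#elements of order d)/φ(d).
Cyclic subgroups by order — order 1: 1; order 2: 3; order 3: 1; order 6: 3.
Total: 8.

8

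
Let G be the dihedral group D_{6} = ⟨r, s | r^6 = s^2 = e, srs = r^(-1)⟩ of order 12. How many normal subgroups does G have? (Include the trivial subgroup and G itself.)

7

G has 16 subgroups. Checking conjugation-invariance by order — order 1: 1/1 normal; order 2: 1/7 normal; order 3: 1/1 normal; order 4: 0/3 normal; order 6: 3/3 normal; order 12: 1/1 normal.
Total normal subgroups: 7.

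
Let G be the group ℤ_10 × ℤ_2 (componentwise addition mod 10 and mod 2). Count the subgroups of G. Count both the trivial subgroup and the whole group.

|G| = 20, so by Lagrange every subgroup order divides 20. Divisors: 1, 2, 4, 5, 10, 20.
Subgroups by order — order 1: 1; order 2: 3; order 4: 1; order 5: 1; order 10: 3; order 20: 1.
Total: 1 + 3 + 1 + 1 + 3 + 1 = 10.

10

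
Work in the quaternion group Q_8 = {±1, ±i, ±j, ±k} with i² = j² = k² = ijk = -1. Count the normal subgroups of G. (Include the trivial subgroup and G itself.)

G has 6 subgroups. Checking conjugation-invariance by order — order 1: 1/1 normal; order 2: 1/1 normal; order 4: 3/3 normal; order 8: 1/1 normal.
Total normal subgroups: 6.

6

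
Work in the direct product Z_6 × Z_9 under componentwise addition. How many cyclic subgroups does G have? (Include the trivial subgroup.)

16

A cyclic subgroup of order d is generated by each of its φ(d) elements of order d, so the cyclic subgroups of order d number (#elements of order d)/φ(d).
Cyclic subgroups by order — order 1: 1; order 2: 1; order 3: 4; order 6: 4; order 9: 3; order 18: 3.
Total: 16.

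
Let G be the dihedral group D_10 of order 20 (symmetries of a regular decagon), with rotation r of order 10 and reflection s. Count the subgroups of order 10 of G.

|G| = 20 and 10 | 20, so subgroups of order 10 are possible by Lagrange.
The subgroups of order 10 are: {e, r, r^2, r^3, r^4, r^5, r^6, r^7, r^8, r^9}; {e, r^2, r^4, r^6, r^8, s, r^2s, r^4s, r^6s, r^8s}; {e, r^2, r^4, r^6, r^8, rs, r^3s, r^5s, r^7s, r^9s}.
So G has 3 subgroups of order 10.

3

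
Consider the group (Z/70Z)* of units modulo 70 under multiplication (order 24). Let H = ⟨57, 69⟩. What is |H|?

|⟨57⟩| = 4 and |⟨69⟩| = 2, so |H| is a multiple of lcm(4, 2) = 4 and divides |G| = 24.
Closing under the operation: H = {1, 13, 27, 29, 41, 43, 57, 69}, so |H| = 8.

8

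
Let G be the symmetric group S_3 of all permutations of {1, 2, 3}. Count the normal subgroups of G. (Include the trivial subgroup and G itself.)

3

G has 6 subgroups. Checking conjugation-invariance by order — order 1: 1/1 normal; order 2: 0/3 normal; order 3: 1/1 normal; order 6: 1/1 normal.
Total normal subgroups: 3.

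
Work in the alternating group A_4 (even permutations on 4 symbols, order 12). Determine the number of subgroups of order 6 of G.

0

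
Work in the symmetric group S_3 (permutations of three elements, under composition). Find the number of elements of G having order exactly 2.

The elements of order 2 are: (2 3), (1 2), (1 3).
That's 3.

3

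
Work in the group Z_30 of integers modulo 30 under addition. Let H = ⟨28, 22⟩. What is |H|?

|⟨28⟩| = 15 and |⟨22⟩| = 15, so |H| is a multiple of lcm(15, 15) = 15 and divides |G| = 30.
Closing under the operation: H = {0, 2, 4, 6, 8, 10, 12, 14, 16, 18, 20, 22, 24, 26, 28}, so |H| = 15.

15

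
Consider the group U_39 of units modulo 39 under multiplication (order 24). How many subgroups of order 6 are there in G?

3

|G| = 24 and 6 | 24, so subgroups of order 6 are possible by Lagrange.
The subgroups of order 6 are: {1, 4, 10, 16, 22, 25}; {1, 14, 16, 22, 29, 35}; {1, 16, 17, 22, 23, 38}.
So G has 3 subgroups of order 6.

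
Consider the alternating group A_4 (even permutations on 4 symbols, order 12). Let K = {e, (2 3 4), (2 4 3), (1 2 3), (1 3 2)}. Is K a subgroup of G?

No

|K| = 5 does not divide |G| = 12, so by Lagrange K is not a subgroup.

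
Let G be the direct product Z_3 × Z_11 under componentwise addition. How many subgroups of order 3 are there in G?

1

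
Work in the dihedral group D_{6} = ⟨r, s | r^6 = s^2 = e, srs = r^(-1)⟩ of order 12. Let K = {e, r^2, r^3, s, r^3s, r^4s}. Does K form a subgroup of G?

r^2 ∈ K but its inverse r^4 ∉ K, so K is not a subgroup.

No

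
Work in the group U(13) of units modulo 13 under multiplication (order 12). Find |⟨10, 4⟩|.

6

|⟨10⟩| = 6 and |⟨4⟩| = 6, so |H| is a multiple of lcm(6, 6) = 6 and divides |G| = 12.
Closing under the operation: H = {1, 3, 4, 9, 10, 12}, so |H| = 6.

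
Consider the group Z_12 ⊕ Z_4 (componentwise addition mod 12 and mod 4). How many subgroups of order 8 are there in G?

|G| = 48 and 8 | 48, so subgroups of order 8 are possible by Lagrange.
The subgroups of order 8 are: {(0,0), (0,1), (0,2), (0,3), (6,0), (6,1), (6,2), (6,3)}; {(0,0), (0,2), (3,0), (3,2), (6,0), (6,2), (9,0), (9,2)}; {(0,0), (0,2), (3,1), (3,3), (6,0), (6,2), (9,1), (9,3)}.
So G has 3 subgroups of order 8.

3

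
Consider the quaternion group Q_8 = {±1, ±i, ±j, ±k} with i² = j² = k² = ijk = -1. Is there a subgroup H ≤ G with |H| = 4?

4 | 8. A subgroup of order 4 is {1, -1, i, -i}.

Yes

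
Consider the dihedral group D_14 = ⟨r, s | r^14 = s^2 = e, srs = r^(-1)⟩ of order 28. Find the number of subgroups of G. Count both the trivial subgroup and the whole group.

28

|G| = 28, so by Lagrange every subgroup order divides 28. Divisors: 1, 2, 4, 7, 14, 28.
Subgroups by order — order 1: 1; order 2: 15; order 4: 7; order 7: 1; order 14: 3; order 28: 1.
Total: 1 + 15 + 7 + 1 + 3 + 1 = 28.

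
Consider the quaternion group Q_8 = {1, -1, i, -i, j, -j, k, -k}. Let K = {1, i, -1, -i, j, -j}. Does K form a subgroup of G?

No

|K| = 6 does not divide |G| = 8, so by Lagrange K is not a subgroup.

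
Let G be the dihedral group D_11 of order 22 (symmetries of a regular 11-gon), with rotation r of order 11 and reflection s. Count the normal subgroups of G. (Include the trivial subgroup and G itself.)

3

G has 14 subgroups. Checking conjugation-invariance by order — order 1: 1/1 normal; order 2: 0/11 normal; order 11: 1/1 normal; order 22: 1/1 normal.
Total normal subgroups: 3.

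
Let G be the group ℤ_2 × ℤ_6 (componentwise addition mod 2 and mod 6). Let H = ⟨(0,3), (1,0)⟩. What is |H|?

|⟨(0,3)⟩| = 2 and |⟨(1,0)⟩| = 2, so |H| is a multiple of lcm(2, 2) = 2 and divides |G| = 12.
Closing under the operation: H = {(0,0), (0,3), (1,0), (1,3)}, so |H| = 4.

4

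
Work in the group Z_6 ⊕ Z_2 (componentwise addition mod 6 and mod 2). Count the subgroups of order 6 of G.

|G| = 12 and 6 | 12, so subgroups of order 6 are possible by Lagrange.
The subgroups of order 6 are: {(0,0), (0,1), (2,0), (2,1), (4,0), (4,1)}; {(0,0), (1,0), (2,0), (3,0), (4,0), (5,0)}; {(0,0), (1,1), (2,0), (3,1), (4,0), (5,1)}.
So G has 3 subgroups of order 6.

3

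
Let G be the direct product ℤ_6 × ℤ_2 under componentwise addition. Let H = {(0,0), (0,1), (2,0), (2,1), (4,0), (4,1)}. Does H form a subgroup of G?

|H| = 6 divides |G| = 12, consistent with Lagrange.
H contains the identity, every element's inverse is in H, and H is closed under +: it is a subgroup.
In fact H = ⟨(2,1)⟩.

Yes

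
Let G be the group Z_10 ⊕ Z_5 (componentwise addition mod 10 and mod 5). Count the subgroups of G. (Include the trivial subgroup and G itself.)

16

|G| = 50, so by Lagrange every subgroup order divides 50. Divisors: 1, 2, 5, 10, 25, 50.
Subgroups by order — order 1: 1; order 2: 1; order 5: 6; order 10: 6; order 25: 1; order 50: 1.
Total: 1 + 1 + 6 + 6 + 1 + 1 = 16.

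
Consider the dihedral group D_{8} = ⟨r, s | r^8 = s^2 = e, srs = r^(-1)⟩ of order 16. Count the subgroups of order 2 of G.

9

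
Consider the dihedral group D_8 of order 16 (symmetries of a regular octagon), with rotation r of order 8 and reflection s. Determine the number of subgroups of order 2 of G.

9

|G| = 16 and 2 | 16, so subgroups of order 2 are possible by Lagrange.
The subgroups of order 2 are: {e, r^2s}; {e, r^3s}; {e, r^4}; {e, r^4s}; … (9 in all).
So G has 9 subgroups of order 2.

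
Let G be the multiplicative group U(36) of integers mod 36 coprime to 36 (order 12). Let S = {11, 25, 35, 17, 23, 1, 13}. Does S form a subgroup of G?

No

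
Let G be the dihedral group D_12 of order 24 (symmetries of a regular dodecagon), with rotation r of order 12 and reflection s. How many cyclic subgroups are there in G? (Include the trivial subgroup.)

A cyclic subgroup of order d is generated by each of its φ(d) elements of order d, so the cyclic subgroups of order d number (#elements of order d)/φ(d).
Cyclic subgroups by order — order 1: 1; order 2: 13; order 3: 1; order 4: 1; order 6: 1; order 12: 1.
Total: 18.

18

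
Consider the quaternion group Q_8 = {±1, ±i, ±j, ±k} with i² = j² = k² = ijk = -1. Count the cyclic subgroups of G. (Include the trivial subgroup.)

5

Group the elements of G by the cyclic subgroup they generate; each cyclic subgroup of order d accounts for φ(d) elements.
Cyclic subgroups by order — order 1: 1; order 2: 1; order 4: 3.
Total: 5.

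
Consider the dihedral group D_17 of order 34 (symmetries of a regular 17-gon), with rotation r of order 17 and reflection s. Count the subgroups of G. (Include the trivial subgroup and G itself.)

20

|G| = 34, so by Lagrange every subgroup order divides 34. Divisors: 1, 2, 17, 34.
Subgroups by order — order 1: 1; order 2: 17; order 17: 1; order 34: 1.
Total: 1 + 17 + 1 + 1 = 20.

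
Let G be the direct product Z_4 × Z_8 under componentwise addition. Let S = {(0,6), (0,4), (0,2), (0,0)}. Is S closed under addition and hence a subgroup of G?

|S| = 4 divides |G| = 32, consistent with Lagrange.
S contains the identity, every element's inverse is in S, and S is closed under +: it is a subgroup.
In fact S = ⟨(0,2)⟩.

Yes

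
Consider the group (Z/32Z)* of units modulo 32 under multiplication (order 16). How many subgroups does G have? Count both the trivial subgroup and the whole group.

11

|G| = 16, so by Lagrange every subgroup order divides 16. Divisors: 1, 2, 4, 8, 16.
Subgroups by order — order 1: 1; order 2: 3; order 4: 3; order 8: 3; order 16: 1.
Total: 1 + 3 + 3 + 3 + 1 = 11.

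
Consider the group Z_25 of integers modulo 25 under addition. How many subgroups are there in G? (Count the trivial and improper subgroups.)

3

A cyclic group of order 25 has exactly one subgroup for each divisor of 25.
Divisors of 25: 1, 5, 25.
So Z_25 has 3 subgroups.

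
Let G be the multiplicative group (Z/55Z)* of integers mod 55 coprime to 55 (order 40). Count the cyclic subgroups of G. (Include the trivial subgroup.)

12

A cyclic subgroup of order d is generated by each of its φ(d) elements of order d, so the cyclic subgroups of order d number (#elements of order d)/φ(d).
Cyclic subgroups by order — order 1: 1; order 2: 3; order 4: 2; order 5: 1; order 10: 3; order 20: 2.
Total: 12.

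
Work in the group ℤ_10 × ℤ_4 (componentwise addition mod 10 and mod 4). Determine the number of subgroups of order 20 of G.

3

|G| = 40 and 20 | 40, so subgroups of order 20 are possible by Lagrange.
The subgroups of order 20 are: {(0,0), (0,1), (0,2), (0,3), (2,0), (2,1), (2,2), (2,3), (4,0), (4,1), (4,2), (4,3), (6,0), (6,1), (6,2), (6,3), (8,0), (8,1), (8,2), (8,3)}; {(0,0), (0,2), (1,0), (1,2), (2,0), (2,2), (3,0), (3,2), (4,0), (4,2), (5,0), (5,2), (6,0), (6,2), (7,0), (7,2), (8,0), (8,2), (9,0), (9,2)}; {(0,0), (0,2), (1,1), (1,3), (2,0), (2,2), (3,1), (3,3), (4,0), (4,2), (5,1), (5,3), (6,0), (6,2), (7,1), (7,3), (8,0), (8,2), (9,1), (9,3)}.
So G has 3 subgroups of order 20.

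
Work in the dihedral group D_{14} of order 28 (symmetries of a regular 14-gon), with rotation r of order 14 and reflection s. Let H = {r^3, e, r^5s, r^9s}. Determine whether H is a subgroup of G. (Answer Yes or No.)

r^3 ∈ H but its inverse r^11 ∉ H, so H is not a subgroup.

No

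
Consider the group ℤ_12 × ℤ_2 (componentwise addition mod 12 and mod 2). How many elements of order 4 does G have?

4

An element (a,b) has order lcm(ord(a), ord(b)); count pairs with lcm equal to 4.
Enumerating gives 4 such elements.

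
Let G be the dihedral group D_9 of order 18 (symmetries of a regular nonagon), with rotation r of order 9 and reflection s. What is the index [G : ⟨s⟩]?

9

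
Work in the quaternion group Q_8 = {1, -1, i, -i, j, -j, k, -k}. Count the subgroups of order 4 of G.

3

|G| = 8 and 4 | 8, so subgroups of order 4 are possible by Lagrange.
The subgroups of order 4 are: {1, -1, i, -i}; {1, -1, j, -j}; {1, -1, k, -k}.
So G has 3 subgroups of order 4.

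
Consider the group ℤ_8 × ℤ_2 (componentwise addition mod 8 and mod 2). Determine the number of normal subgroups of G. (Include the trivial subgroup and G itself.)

11

G is abelian, so every subgroup is normal.
G has 11 subgroups in total, hence 11 normal subgroups.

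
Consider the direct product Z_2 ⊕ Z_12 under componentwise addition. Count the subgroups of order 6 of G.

3

|G| = 24 and 6 | 24, so subgroups of order 6 are possible by Lagrange.
The subgroups of order 6 are: {(0,0), (0,2), (0,4), (0,6), (0,8), (0,10)}; {(0,0), (0,4), (0,8), (1,0), (1,4), (1,8)}; {(0,0), (0,4), (0,8), (1,2), (1,6), (1,10)}.
So G has 3 subgroups of order 6.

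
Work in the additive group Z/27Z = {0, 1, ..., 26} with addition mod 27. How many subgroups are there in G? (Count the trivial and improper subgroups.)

4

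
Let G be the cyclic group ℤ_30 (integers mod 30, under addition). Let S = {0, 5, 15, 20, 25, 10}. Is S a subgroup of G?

Yes

|S| = 6 divides |G| = 30, consistent with Lagrange.
S contains the identity, every element's inverse is in S, and S is closed under +: it is a subgroup.
In fact S = ⟨5⟩.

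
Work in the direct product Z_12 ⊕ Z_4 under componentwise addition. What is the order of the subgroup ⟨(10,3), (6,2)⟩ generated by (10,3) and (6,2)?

24

|⟨(10,3)⟩| = 12 and |⟨(6,2)⟩| = 2, so |H| is a multiple of lcm(12, 2) = 12 and divides |G| = 48.
Closing under the operation: H = {(0,0), (0,1), (0,2), (0,3), (2,0), (2,1), (2,2), (2,3), (4,0), (4,1), (4,2), (4,3), (6,0), (6,1), (6,2), (6,3), (8,0), (8,1), (8,2), (8,3), (10,0), (10,1), (10,2), (10,3)}, so |H| = 24.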